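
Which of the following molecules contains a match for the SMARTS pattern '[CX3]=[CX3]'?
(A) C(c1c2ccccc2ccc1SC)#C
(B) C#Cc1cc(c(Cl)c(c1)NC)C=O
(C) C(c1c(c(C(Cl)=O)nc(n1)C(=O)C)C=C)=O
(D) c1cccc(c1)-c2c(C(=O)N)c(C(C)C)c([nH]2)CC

C

[CX3]=[CX3] describes a non-aromatic C=C double bond between two sp2 carbons (an alkene).
(A) has an ethynyl group (-C#CH) but the C-C bond is a triple bond, not a double bond.
(B) has an ethynyl group (-C#CH) but the C-C bond is a triple bond, not a double bond.
(C) contains a vinyl group (-CH=CH2), which satisfies every atom and bond constraint.
(D) has an ethyl group (-CH2CH3) but its C-C bond is a single bond between CX4 carbons, not CX3=CX3.
So the answer is (C).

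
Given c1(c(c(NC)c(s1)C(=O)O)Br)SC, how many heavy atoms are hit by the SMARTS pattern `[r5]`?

5

Check the 13 heavy atoms by environment: 1× s (aromatic, in 5-ring) → match; 4× c (aromatic, in 5-ring) → match; 3× C (acyclic) → no; 2× O (acyclic) → no; 1× Br (acyclic) → no; 1× N (acyclic) → no; 1× S (acyclic) → no.
Summing the matching environments: 1 + 4 = 5 matching atoms.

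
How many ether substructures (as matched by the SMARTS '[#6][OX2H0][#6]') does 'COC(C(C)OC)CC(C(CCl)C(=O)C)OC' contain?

3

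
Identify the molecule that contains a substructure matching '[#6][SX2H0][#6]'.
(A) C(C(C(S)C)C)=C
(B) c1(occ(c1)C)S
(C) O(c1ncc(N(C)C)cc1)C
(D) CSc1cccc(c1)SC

[#6][SX2H0][#6] describes an aliphatic sulfur bridging two carbons with no H on the sulfur (a thioether).
(A) has a thiol (-SH) but the sulfur has H1, not H0 bridging two carbons.
(B) has a thiol (-SH) but the sulfur has H1, not H0 bridging two carbons.
(C) has a methoxy ether (-OCH3) but the bridging atom is O, not S.
(D) contains a methylthio ether (-SCH3), which satisfies every atom and bond constraint.
So the answer is (D).

D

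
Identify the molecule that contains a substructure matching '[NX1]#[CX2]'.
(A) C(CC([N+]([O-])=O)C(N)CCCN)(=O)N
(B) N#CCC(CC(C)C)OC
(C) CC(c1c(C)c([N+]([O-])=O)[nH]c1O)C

B

[NX1]#[CX2] describes a nitrogen triple-bonded to a two-connected carbon (a nitrile).
(A) has a primary amide (-C(=O)NH2) but the nitrogen is NX3, not NX1.
(B) contains a nitrile (-C#N), which satisfies every atom and bond constraint.
(C) has a nitro group (-[N+](=O)[O-]) but there is no C#N triple bond.
So the answer is (B).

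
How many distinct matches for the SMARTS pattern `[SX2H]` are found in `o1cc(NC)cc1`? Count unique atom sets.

0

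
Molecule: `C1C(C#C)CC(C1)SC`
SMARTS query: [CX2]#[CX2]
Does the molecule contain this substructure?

Yes

The pattern [CX2]#[CX2] describes a carbon-carbon triple bond — an alkyne.
The molecule carries an ethynyl group (-C#CH), whose atoms satisfy every constraint of the query, so the pattern matches.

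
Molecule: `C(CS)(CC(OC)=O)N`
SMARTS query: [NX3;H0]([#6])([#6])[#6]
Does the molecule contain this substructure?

No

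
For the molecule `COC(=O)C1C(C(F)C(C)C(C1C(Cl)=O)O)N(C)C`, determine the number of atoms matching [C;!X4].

The query [C;!X4] means: aliphatic carbon that does not have four total connections.
Check the 19 heavy atoms by environment: 10× C (X4) → no; 1× F (X1) → no; 1× N (X3) → no; 2× C (X3) → match; 2× O (X1) → no; 1× Cl (X1) → no; 2× O (X2) → no.
That gives 2 matching atoms.

2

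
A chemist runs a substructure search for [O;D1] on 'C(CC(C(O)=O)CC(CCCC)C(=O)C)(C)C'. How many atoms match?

The query [O;D1] means: aliphatic oxygen bonded to exactly one heavy atom.
Check the 17 heavy atoms by environment: 5× C (D2) → no; 5× C (D3) → no; 4× C (D1) → no; 3× O (D1) → match.
That gives 3 matching atoms.

3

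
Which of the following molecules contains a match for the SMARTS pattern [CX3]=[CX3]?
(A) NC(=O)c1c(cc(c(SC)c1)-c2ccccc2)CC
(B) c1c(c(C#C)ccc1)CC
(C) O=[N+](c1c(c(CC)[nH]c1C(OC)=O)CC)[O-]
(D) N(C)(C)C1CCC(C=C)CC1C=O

[CX3]=[CX3] describes a non-aromatic C=C double bond between two sp2 carbons (an alkene).
(A) has an ethyl group (-CH2CH3) but its C-C bond is a single bond between CX4 carbons, not CX3=CX3.
(B) has an ethyl group (-CH2CH3) but its C-C bond is a single bond between CX4 carbons, not CX3=CX3.
(C) has an ethyl group (-CH2CH3) but its C-C bond is a single bond between CX4 carbons, not CX3=CX3.
(D) contains a vinyl group (-CH=CH2), which satisfies every atom and bond constraint.
So the answer is (D).

D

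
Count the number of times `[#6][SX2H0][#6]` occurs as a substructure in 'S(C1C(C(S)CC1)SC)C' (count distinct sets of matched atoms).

2

[#6][SX2H0][#6] is the SMARTS for a thioether: an aliphatic sulfur bridging two carbons with no H on the sulfur.
The molecule carries 2 separate instances of a methylthio ether (-SCH3) meeting every constraint; each maps to a distinct set of atoms, giving 2 matches.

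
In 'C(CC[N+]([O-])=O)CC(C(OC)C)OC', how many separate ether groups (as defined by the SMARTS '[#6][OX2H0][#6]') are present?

2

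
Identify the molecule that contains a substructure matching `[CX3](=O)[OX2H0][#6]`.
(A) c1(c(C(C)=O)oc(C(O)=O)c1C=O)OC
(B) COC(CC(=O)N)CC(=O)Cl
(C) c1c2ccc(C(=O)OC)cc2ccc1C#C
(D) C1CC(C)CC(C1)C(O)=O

[CX3](=O)[OX2H0][#6] describes a carbonyl carbon bonded to an oxygen that is itself bonded to carbon (no H on that O) (an ester).
(A) has a methoxy ether (-OCH3) but the ether oxygen is not adjacent to a C=O carbon.
(B) has a methoxy ether (-OCH3) but the ether oxygen is not adjacent to a C=O carbon.
(C) contains a methyl-ester group (-C(=O)OCH3), which satisfies every atom and bond constraint.
(D) has a carboxylic acid group (-C(=O)OH) but the singly-bonded O carries H (OX2H1, not H0).
So the answer is (C).

C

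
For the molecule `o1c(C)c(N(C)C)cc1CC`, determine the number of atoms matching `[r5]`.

5

The query [r5] means: r5 matches atoms in a five-membered ring.
Check the 11 heavy atoms by environment: 1× o (aromatic, in 5-ring) → match; 4× c (aromatic, in 5-ring) → match; 5× C (acyclic) → no; 1× N (acyclic) → no.
Summing the matching environments: 1 + 4 = 5 matching atoms.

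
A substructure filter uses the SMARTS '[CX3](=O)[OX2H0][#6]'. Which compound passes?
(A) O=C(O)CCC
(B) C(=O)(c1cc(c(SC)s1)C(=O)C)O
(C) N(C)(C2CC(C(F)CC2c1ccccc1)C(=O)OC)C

[CX3](=O)[OX2H0][#6] describes a carbonyl carbon bonded to an oxygen that is itself bonded to carbon (no H on that O) (an ester).
(A) has a carboxylic acid group (-C(=O)OH) but the singly-bonded O carries H (OX2H1, not H0).
(B) has a carboxylic acid group (-C(=O)OH) but the singly-bonded O carries H (OX2H1, not H0).
(C) contains a methyl-ester group (-C(=O)OCH3), which satisfies every atom and bond constraint.
So the answer is (C).

C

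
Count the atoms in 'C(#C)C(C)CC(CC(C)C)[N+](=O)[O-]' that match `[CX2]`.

The query [CX2] means: C with X2: aliphatic carbon with exactly 2 total connections.
Check the 13 heavy atoms by environment: 8× C (X4) → no; 1× N (charge +1, X3) → no; 1× O (charge -1, X1) → no; 1× O (X1) → no; 2× C (X2) → match.
That gives 2 matching atoms.

2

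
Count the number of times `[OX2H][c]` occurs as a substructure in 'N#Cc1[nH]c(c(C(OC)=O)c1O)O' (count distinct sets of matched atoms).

[OX2H][c] is the SMARTS for a phenol: a hydroxyl oxygen attached to an aromatic carbon.
The molecule carries 2 separate instances of a hydroxyl group (-OH) meeting every constraint; each maps to a distinct set of atoms, giving 2 matches.

2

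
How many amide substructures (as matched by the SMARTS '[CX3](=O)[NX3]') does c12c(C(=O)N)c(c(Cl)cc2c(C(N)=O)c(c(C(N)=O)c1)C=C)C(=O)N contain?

[CX3](=O)[NX3] is the SMARTS for an amide: a carbonyl carbon bonded to a trivalent nitrogen.
The molecule carries 4 separate instances of a primary amide (-C(=O)NH2) meeting every constraint; each maps to a distinct set of atoms, giving 4 matches.

4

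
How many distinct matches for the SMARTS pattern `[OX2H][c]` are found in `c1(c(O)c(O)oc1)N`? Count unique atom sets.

2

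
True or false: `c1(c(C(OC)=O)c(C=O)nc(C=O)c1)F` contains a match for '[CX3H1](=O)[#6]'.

The pattern [CX3H1](=O)[#6] describes an sp2 carbon with one H, double-bonded to O and single-bonded to carbon — an aldehyde.
The molecule carries an aldehyde (-CHO), whose atoms satisfy every constraint of the query, so the pattern matches.

True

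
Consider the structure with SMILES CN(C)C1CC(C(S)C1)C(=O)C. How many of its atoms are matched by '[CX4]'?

8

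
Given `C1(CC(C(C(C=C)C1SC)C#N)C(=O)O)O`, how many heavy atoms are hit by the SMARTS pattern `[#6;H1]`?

6

The query [#6;H1] means: any carbon bearing exactly one hydrogen.
Check the 16 heavy atoms by environment: 2× C (H2) → no; 6× C (H1) → match; 1× S (H0) → no; 1× C (H3) → no; 2× C (H0) → no; 1× N (H0) → no; 1× O (H0) → no; 2× O (H1) → no.
That gives 6 matching atoms.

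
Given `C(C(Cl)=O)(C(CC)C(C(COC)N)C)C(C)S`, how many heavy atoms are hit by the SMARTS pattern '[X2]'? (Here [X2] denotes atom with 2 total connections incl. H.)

The query [X2] means: any atom with exactly two total connections (bonds + H).
Check the 17 heavy atoms by environment: 11× C (X4) → no; 1× S (X2) → match; 1× N (X3) → no; 1× O (X2) → match; 1× C (X3) → no; 1× O (X1) → no; 1× Cl (X1) → no.
Summing the matching environments: 1 + 1 = 2 matching atoms.

2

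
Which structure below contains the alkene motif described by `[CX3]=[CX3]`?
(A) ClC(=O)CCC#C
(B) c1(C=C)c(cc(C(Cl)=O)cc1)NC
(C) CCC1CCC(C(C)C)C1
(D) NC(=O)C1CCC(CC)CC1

[CX3]=[CX3] describes a non-aromatic C=C double bond between two sp2 carbons (an alkene).
(A) has an ethynyl group (-C#CH) but the C-C bond is a triple bond, not a double bond.
(B) contains a vinyl group (-CH=CH2), which satisfies every atom and bond constraint.
(C) has an ethyl group (-CH2CH3) but its C-C bond is a single bond between CX4 carbons, not CX3=CX3.
(D) has an ethyl group (-CH2CH3) but its C-C bond is a single bond between CX4 carbons, not CX3=CX3.
So the answer is (B).

B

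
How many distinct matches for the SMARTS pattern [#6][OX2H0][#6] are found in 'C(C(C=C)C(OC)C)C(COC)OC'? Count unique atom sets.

[#6][OX2H0][#6] is the SMARTS for an ether: an aliphatic oxygen bridging two carbons with no H on the oxygen.
The molecule carries 3 separate instances of a methoxy ether (-OCH3) meeting every constraint; each maps to a distinct set of atoms, giving 3 matches.

3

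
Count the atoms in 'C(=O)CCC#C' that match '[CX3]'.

1

The query [CX3] means: C with X3: aliphatic carbon with exactly 3 total connections.
Check the 6 heavy atoms by environment: 2× C (X4) → no; 2× C (X2) → no; 1× C (X3) → match; 1× O (X1) → no.
That gives 1 matching atom.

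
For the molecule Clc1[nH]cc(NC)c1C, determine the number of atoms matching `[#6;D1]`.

2

The query [#6;D1] means: carbon bonded to exactly one heavy atom.
Check the 9 heavy atoms by environment: 1× n (aromatic, D2) → no; 3× c (aromatic, D3) → no; 1× c (aromatic, D2) → no; 2× C (D1) → match; 1× N (D2) → no; 1× Cl (D1) → no.
That gives 2 matching atoms.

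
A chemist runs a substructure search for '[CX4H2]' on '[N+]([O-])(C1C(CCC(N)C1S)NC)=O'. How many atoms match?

The query [CX4H2] means: sp3 carbon (X4) with exactly two hydrogens.
Check the 13 heavy atoms by environment: 4× C (H1, X4) → no; 2× C (H2, X4) → match; 1× S (H1, X2) → no; 1× N (H2, X3) → no; 1× N (H1, X3) → no; 1× C (H3, X4) → no; 1× N (charge +1, H0, X3) → no; 1× O (charge -1, H0, X1) → no; 1× O (H0, X1) → no.
That gives 2 matching atoms.

2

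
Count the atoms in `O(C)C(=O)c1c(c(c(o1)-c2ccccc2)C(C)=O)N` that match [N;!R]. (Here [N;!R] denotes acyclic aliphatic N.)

The query [N;!R] means: aliphatic nitrogen not in a ring.
Check the 19 heavy atoms by environment: 1× o (aromatic, in 5-ring) → no; 4× c (aromatic, in 5-ring) → no; 6× c (aromatic, in 6-ring) → no; 1× N (acyclic) → match; 4× C (acyclic) → no; 3× O (acyclic) → no.
That gives 1 matching atom.

1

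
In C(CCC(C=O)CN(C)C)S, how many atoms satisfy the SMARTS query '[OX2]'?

The query [OX2] means: aliphatic oxygen with two total connections — ether, hydroxyl, or ester single-bond O.
Check the 11 heavy atoms by environment: 7× C (X4) → no; 1× N (X3) → no; 1× C (X3) → no; 1× O (X1) → no; 1× S (X2) → no.
No environment satisfies the query, so 0 matching atoms.

0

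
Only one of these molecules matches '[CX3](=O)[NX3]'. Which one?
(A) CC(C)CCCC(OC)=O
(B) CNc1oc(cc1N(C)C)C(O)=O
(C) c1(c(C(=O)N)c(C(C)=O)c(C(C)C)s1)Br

C

[CX3](=O)[NX3] describes a carbonyl carbon bonded to a trivalent nitrogen (an amide).
(A) has a methyl-ester group (-C(=O)OCH3) but the carbonyl is bonded to O, not to an NX3 nitrogen.
(B) has a carboxylic acid group (-C(=O)OH) but the carbonyl is bonded to O, not to an NX3 nitrogen.
(C) contains a primary amide (-C(=O)NH2), which satisfies every atom and bond constraint.
So the answer is (C).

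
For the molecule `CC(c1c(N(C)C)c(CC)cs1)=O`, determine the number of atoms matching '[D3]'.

5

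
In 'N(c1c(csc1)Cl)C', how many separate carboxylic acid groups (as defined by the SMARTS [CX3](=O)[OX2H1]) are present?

0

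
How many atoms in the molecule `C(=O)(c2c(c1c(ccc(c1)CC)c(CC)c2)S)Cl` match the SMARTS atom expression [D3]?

7

The query [D3] means: atom with exactly three heavy-atom neighbours.
Check the 18 heavy atoms by environment: 6× c (aromatic, D3) → match; 4× c (aromatic, D2) → no; 2× C (D2) → no; 2× C (D1) → no; 1× C (D3) → match; 1× O (D1) → no; 1× Cl (D1) → no; 1× S (D1) → no.
Summing the matching environments: 6 + 1 = 7 matching atoms.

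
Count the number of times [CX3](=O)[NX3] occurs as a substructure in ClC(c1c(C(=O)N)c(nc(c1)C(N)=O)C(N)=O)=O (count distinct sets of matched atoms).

3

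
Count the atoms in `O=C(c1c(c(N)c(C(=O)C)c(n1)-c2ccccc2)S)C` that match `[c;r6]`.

11

The query [c;r6] means: aromatic carbon that belongs to a six-membered ring.
Check the 20 heavy atoms by environment: 1× n (aromatic, in 6-ring) → no; 11× c (aromatic, in 6-ring) → match; 1× S (acyclic) → no; 4× C (acyclic) → no; 2× O (acyclic) → no; 1× N (acyclic) → no.
That gives 11 matching atoms.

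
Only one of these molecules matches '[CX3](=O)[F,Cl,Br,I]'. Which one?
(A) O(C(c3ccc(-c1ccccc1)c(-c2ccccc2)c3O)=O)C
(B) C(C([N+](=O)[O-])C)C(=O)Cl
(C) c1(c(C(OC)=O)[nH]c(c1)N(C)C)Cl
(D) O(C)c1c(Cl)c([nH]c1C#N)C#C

B

[CX3](=O)[F,Cl,Br,I] describes a carbonyl carbon bonded to a halogen (an acyl halide).
(A) has a methyl-ester group (-C(=O)OCH3) but the carbonyl is bonded to -O-C, not to a halogen.
(B) contains an acyl chloride (-C(=O)Cl), which satisfies every atom and bond constraint.
(C) has a chloro substituent but the Cl is not on a carbonyl carbon.
(D) has a chloro substituent but the Cl is not on a carbonyl carbon.
So the answer is (B).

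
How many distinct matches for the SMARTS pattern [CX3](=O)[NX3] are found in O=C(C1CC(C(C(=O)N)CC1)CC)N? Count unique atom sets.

2

[CX3](=O)[NX3] is the SMARTS for an amide: a carbonyl carbon bonded to a trivalent nitrogen.
The molecule carries 2 separate instances of a primary amide (-C(=O)NH2) meeting every constraint; each maps to a distinct set of atoms, giving 2 matches.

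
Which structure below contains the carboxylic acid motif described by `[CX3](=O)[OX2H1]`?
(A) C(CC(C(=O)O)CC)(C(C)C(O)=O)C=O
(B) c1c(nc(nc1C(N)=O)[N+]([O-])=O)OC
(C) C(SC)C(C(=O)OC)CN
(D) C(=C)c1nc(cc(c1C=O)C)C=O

A

[CX3](=O)[OX2H1] describes an sp2 carbon double-bonded to O and single-bonded to an -OH oxygen (a carboxylic acid).
(A) contains a carboxylic acid group (-C(=O)OH), which satisfies every atom and bond constraint.
(B) has a primary amide (-C(=O)NH2) but the carbonyl is bonded to N, not to an -OH oxygen.
(C) has a methyl-ester group (-C(=O)OCH3) but the singly-bonded O has no H (OX2H0, not OX2H1).
(D) has an aldehyde (-CHO) but there is no singly-bonded oxygen on the carbonyl carbon.
So the answer is (A).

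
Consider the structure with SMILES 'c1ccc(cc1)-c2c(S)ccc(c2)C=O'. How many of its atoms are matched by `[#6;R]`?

Check the 15 heavy atoms by environment: 12× c (aromatic, in 6-ring) → match; 1× S (acyclic) → no; 1× C (acyclic) → no; 1× O (acyclic) → no.
That gives 12 matching atoms.

12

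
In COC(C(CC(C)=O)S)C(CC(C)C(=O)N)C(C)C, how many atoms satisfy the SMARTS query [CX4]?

12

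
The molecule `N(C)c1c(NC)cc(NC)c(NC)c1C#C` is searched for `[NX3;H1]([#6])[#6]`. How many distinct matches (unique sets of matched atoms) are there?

[NX3;H1]([#6])[#6] is the SMARTS for a secondary amine: a trivalent nitrogen with one H, bonded to two carbons.
The molecule carries 4 separate instances of an N-methylamino group (-NHCH3) meeting every constraint; each maps to a distinct set of atoms, giving 4 matches.

4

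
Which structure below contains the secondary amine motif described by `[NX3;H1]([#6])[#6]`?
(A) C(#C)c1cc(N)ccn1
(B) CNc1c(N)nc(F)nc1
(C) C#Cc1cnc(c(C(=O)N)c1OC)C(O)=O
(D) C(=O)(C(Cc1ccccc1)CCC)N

B

[NX3;H1]([#6])[#6] describes a trivalent nitrogen with one H, bonded to two carbons (a secondary amine).
(A) has a primary amino group (-NH2) but the nitrogen has H2 and only one carbon neighbour.
(B) contains an N-methylamino group (-NHCH3), which satisfies every atom and bond constraint.
(C) has a primary amide (-C(=O)NH2) but the -C(=O)NH2 nitrogen has H2, not H1.
(D) has a primary amide (-C(=O)NH2) but the -C(=O)NH2 nitrogen has H2, not H1.
So the answer is (B).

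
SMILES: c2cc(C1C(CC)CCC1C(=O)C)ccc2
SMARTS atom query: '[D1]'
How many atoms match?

3

The query [D1] means: atom with exactly one heavy-atom neighbour (degree 1).
Check the 16 heavy atoms by environment: 3× C (D2) → no; 4× C (D3) → no; 1× c (aromatic, D3) → no; 5× c (aromatic, D2) → no; 1× O (D1) → match; 2× C (D1) → match.
Summing the matching environments: 1 + 2 = 3 matching atoms.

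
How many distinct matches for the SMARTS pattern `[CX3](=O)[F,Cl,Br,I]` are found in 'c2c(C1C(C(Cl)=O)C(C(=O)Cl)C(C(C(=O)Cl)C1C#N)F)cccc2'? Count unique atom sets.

3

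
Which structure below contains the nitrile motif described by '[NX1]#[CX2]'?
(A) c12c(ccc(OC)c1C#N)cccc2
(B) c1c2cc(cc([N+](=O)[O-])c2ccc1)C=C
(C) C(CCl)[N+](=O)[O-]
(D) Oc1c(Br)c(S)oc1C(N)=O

A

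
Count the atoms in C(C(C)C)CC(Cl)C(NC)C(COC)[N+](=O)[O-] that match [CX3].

The query [CX3] means: C with X3: aliphatic carbon with exactly 3 total connections.
Check the 17 heavy atoms by environment: 11× C (X4) → no; 1× Cl (X1) → no; 1× N (charge +1, X3) → no; 1× O (charge -1, X1) → no; 1× O (X1) → no; 1× O (X2) → no; 1× N (X3) → no.
No environment satisfies the query, so 0 matching atoms.

0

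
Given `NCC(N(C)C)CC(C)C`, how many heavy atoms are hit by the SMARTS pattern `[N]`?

2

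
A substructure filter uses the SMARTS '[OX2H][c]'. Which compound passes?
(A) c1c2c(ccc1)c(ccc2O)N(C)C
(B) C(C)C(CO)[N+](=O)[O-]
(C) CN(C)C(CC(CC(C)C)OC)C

A

[OX2H][c] describes a hydroxyl oxygen attached to an aromatic carbon (a phenol).
(A) contains a hydroxyl group (-OH), which satisfies every atom and bond constraint.
(B) has a hydroxyl group (-OH) but the -OH is on an aliphatic carbon, not an aromatic c.
(C) has a methoxy ether (-OCH3) but the oxygen has H0, not H1.
So the answer is (A).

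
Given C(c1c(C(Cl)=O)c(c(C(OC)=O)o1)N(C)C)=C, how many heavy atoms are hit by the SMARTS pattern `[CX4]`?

The query [CX4] means: C with X4: aliphatic carbon with exactly 4 total connections (bonds + H).
Check the 17 heavy atoms by environment: 1× o (aromatic, X2) → no; 4× c (aromatic, X3) → no; 4× C (X3) → no; 2× O (X1) → no; 1× O (X2) → no; 3× C (X4) → match; 1× N (X3) → no; 1× Cl (X1) → no.
That gives 3 matching atoms.

3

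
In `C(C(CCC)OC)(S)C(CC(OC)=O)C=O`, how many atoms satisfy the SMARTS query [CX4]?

9

The query [CX4] means: C with X4: aliphatic carbon with exactly 4 total connections (bonds + H).
Check the 16 heavy atoms by environment: 9× C (X4) → match; 2× C (X3) → no; 2× O (X1) → no; 1× S (X2) → no; 2× O (X2) → no.
That gives 9 matching atoms.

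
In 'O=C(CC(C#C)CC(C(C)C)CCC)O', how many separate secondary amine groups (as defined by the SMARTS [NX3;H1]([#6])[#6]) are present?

0

[NX3;H1]([#6])[#6] is the SMARTS for a secondary amine: a trivalent nitrogen with one H, bonded to two carbons.
No fragment in the molecule satisfies every constraint, giving 0 matches.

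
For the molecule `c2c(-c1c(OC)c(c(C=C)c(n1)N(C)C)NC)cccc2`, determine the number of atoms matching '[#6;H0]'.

6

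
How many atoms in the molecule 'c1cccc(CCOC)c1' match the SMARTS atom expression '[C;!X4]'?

0

The query [C;!X4] means: aliphatic carbon that does not have four total connections.
Check the 10 heavy atoms by environment: 3× C (X4) → no; 1× O (X2) → no; 6× c (aromatic, X3) → no.
No environment satisfies the query, so 0 matching atoms.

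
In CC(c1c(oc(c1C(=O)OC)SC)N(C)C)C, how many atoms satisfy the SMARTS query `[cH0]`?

Check the 17 heavy atoms by environment: 1× o (aromatic, H0) → no; 4× c (aromatic, H0) → match; 1× N (H0) → no; 6× C (H3) → no; 1× S (H0) → no; 1× C (H0) → no; 2× O (H0) → no; 1× C (H1) → no.
That gives 4 matching atoms.

4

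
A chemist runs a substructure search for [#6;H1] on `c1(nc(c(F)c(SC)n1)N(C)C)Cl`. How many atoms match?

0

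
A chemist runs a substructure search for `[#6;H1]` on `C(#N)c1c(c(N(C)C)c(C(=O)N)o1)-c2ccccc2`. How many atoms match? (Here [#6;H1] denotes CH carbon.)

The query [#6;H1] means: any carbon bearing exactly one hydrogen.
Check the 19 heavy atoms by environment: 1× o (aromatic, H0) → no; 5× c (aromatic, H0) → no; 2× C (H0) → no; 2× N (H0) → no; 1× O (H0) → no; 1× N (H2) → no; 5× c (aromatic, H1) → match; 2× C (H3) → no.
That gives 5 matching atoms.

5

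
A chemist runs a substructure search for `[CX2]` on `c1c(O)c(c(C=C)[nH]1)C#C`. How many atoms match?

2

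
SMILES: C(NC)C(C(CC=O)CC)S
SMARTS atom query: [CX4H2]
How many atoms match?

The query [CX4H2] means: sp3 carbon (X4) with exactly two hydrogens.
Check the 11 heavy atoms by environment: 3× C (H2, X4) → match; 2× C (H1, X4) → no; 1× N (H1, X3) → no; 2× C (H3, X4) → no; 1× C (H1, X3) → no; 1× O (H0, X1) → no; 1× S (H1, X2) → no.
That gives 3 matching atoms.

3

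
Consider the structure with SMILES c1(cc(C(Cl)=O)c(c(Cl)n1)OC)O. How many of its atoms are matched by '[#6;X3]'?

The query [#6;X3] means: any carbon (aromatic or not) with three total connections.
Check the 13 heavy atoms by environment: 1× n (aromatic, X2) → no; 5× c (aromatic, X3) → match; 2× O (X2) → no; 1× C (X4) → no; 1× C (X3) → match; 1× O (X1) → no; 2× Cl (X1) → no.
Summing the matching environments: 5 + 1 = 6 matching atoms.

6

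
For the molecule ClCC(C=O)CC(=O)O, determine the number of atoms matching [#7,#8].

The query [#7,#8] means: nitrogen or oxygen (comma = OR).
Check the 9 heavy atoms by environment: 5× C → no; 3× O → match; 1× Cl → no.
That gives 3 matching atoms.

3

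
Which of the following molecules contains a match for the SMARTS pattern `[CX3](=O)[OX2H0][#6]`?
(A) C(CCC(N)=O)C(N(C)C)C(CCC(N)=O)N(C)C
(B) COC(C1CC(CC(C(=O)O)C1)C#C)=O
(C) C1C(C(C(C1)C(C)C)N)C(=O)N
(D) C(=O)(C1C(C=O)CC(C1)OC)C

B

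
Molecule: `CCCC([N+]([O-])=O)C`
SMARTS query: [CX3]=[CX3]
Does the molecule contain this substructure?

No

The pattern [CX3]=[CX3] describes a non-aromatic C=C double bond between two sp2 carbons — an alkene.
The closest candidate here is an ethyl group (-CH2CH3), but its C-C bond is a single bond between CX4 carbons, not CX3=CX3. No other fragment satisfies the full query, so there is no match.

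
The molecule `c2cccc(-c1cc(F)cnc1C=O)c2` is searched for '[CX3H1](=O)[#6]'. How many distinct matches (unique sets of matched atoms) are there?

1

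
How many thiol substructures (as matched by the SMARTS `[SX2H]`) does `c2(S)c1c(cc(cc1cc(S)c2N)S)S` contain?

[SX2H] is the SMARTS for a thiol: an aliphatic sulfur with two connections, one being H.
The molecule carries 4 separate instances of a thiol (-SH) meeting every constraint; each maps to a distinct set of atoms, giving 4 matches.

4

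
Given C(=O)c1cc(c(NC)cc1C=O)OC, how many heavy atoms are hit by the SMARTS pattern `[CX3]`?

The query [CX3] means: C with X3: aliphatic carbon with exactly 3 total connections.
Check the 14 heavy atoms by environment: 6× c (aromatic, X3) → no; 2× C (X3) → match; 2× O (X1) → no; 1× N (X3) → no; 2× C (X4) → no; 1× O (X2) → no.
That gives 2 matching atoms.

2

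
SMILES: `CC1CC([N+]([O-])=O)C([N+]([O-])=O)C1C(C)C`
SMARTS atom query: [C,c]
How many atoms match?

The query [C,c] means: comma = OR; matches aliphatic or aromatic carbon — same as #6.
Check the 15 heavy atoms by environment: 9× C → match; 2× N (charge +1) → no; 2× O (charge -1) → no; 2× O → no.
That gives 9 matching atoms.

9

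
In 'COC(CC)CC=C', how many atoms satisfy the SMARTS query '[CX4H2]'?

2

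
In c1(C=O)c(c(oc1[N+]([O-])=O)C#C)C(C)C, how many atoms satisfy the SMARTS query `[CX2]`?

2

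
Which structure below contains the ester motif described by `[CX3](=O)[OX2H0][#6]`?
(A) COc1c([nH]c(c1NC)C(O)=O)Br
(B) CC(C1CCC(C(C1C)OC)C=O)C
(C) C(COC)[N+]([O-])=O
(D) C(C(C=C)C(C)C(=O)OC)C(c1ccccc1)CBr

D

[CX3](=O)[OX2H0][#6] describes a carbonyl carbon bonded to an oxygen that is itself bonded to carbon (no H on that O) (an ester).
(A) has a methoxy ether (-OCH3) but the ether oxygen is not adjacent to a C=O carbon.
(B) has a methoxy ether (-OCH3) but the ether oxygen is not adjacent to a C=O carbon.
(C) has a methoxy ether (-OCH3) but the ether oxygen is not adjacent to a C=O carbon.
(D) contains a methyl-ester group (-C(=O)OCH3), which satisfies every atom and bond constraint.
So the answer is (D).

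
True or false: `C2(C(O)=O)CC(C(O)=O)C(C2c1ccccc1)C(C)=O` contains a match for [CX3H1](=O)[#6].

False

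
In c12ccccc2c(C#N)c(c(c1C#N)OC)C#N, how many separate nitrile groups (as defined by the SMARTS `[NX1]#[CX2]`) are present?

3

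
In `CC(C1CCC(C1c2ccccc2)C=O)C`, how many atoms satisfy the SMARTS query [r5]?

The query [r5] means: r5 matches atoms in a five-membered ring.
Check the 16 heavy atoms by environment: 5× C (in 5-ring) → match; 6× c (aromatic, in 6-ring) → no; 4× C (acyclic) → no; 1× O (acyclic) → no.
That gives 5 matching atoms.

5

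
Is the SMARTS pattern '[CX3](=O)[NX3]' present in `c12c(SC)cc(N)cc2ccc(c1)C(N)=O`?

The pattern [CX3](=O)[NX3] describes a carbonyl carbon bonded to a trivalent nitrogen — an amide.
The molecule carries a primary amide (-C(=O)NH2), whose atoms satisfy every constraint of the query, so the pattern matches.

Yes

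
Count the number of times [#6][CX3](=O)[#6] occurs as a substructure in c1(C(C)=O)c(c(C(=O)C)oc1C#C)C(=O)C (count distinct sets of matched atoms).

[#6][CX3](=O)[#6] is the SMARTS for a ketone: a carbonyl carbon (no H) flanked by two carbons.
The molecule carries 3 separate instances of an acetyl/ketone group (-C(=O)CH3) meeting every constraint; each maps to a distinct set of atoms, giving 3 matches.

3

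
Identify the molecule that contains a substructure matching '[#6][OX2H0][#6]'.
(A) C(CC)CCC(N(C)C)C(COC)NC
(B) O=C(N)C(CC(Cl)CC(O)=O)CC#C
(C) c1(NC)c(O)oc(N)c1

[#6][OX2H0][#6] describes an aliphatic oxygen bridging two carbons with no H on the oxygen (an ether).
(A) contains a methoxy ether (-OCH3), which satisfies every atom and bond constraint.
(B) has a carboxylic acid group (-C(=O)OH) but the -OH oxygen has H1; the =O is OX1, not OX2.
(C) has a hydroxyl group (-OH) but the oxygen has H1, not H0 bridging two carbons.
So the answer is (A).

A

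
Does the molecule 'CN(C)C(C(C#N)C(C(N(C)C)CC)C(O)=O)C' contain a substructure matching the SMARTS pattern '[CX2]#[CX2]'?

The pattern [CX2]#[CX2] describes a carbon-carbon triple bond — an alkyne.
The closest candidate here is a nitrile (-C#N), but the triple bond is C#N, not C#C. No other fragment satisfies the full query, so there is no match.

No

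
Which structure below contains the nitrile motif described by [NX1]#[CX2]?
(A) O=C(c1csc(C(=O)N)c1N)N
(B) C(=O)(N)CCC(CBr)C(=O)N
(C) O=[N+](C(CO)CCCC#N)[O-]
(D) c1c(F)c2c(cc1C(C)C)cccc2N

C

[NX1]#[CX2] describes a nitrogen triple-bonded to a two-connected carbon (a nitrile).
(A) has a primary amide (-C(=O)NH2) but the nitrogen is NX3, not NX1.
(B) has a primary amide (-C(=O)NH2) but the nitrogen is NX3, not NX1.
(C) contains a nitrile (-C#N), which satisfies every atom and bond constraint.
(D) has a primary amino group (-NH2) but the nitrogen is NX3 (three connections), not NX1 triple-bonded.
So the answer is (C).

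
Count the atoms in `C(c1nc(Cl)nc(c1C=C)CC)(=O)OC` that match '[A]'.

9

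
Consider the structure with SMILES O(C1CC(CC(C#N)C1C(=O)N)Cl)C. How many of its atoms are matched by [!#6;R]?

0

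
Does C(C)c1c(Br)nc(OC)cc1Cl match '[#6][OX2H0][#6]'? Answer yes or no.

The pattern [#6][OX2H0][#6] describes an aliphatic oxygen bridging two carbons with no H on the oxygen — an ether.
The molecule carries a methoxy ether (-OCH3), whose atoms satisfy every constraint of the query, so the pattern matches.

Yes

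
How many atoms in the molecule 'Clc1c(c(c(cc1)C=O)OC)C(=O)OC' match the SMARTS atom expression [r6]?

6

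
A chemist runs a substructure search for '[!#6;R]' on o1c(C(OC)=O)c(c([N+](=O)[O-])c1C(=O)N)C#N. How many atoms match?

The query [!#6;R] means: non-carbon atom that is part of a ring.
Check the 17 heavy atoms by environment: 1× o (aromatic, in 5-ring) → match; 4× c (aromatic, in 5-ring) → no; 4× C (acyclic) → no; 4× O (acyclic) → no; 2× N (acyclic) → no; 1× N (charge +1, acyclic) → no; 1× O (charge -1, acyclic) → no.
That gives 1 matching atom.

1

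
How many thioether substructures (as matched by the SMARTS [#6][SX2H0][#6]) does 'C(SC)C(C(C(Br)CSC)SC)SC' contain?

4

[#6][SX2H0][#6] is the SMARTS for a thioether: an aliphatic sulfur bridging two carbons with no H on the sulfur.
The molecule carries 4 separate instances of a methylthio ether (-SCH3) meeting every constraint; each maps to a distinct set of atoms, giving 4 matches.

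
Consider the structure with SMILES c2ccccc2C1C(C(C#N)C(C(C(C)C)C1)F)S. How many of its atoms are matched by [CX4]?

9

The query [CX4] means: C with X4: aliphatic carbon with exactly 4 total connections (bonds + H).
Check the 19 heavy atoms by environment: 9× C (X4) → match; 1× C (X2) → no; 1× N (X1) → no; 6× c (aromatic, X3) → no; 1× S (X2) → no; 1× F (X1) → no.
That gives 9 matching atoms.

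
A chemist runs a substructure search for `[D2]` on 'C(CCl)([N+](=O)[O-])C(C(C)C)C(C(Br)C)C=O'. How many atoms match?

The query [D2] means: atom with exactly two heavy-atom neighbours.
Check the 16 heavy atoms by environment: 2× C (D2) → match; 5× C (D3) → no; 3× C (D1) → no; 2× O (D1) → no; 1× Br (D1) → no; 1× Cl (D1) → no; 1× N (charge +1, D3) → no; 1× O (charge -1, D1) → no.
That gives 2 matching atoms.

2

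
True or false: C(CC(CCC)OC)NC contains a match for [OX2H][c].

False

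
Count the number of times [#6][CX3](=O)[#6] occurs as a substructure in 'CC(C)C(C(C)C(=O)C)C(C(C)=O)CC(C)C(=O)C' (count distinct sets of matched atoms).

3

[#6][CX3](=O)[#6] is the SMARTS for a ketone: a carbonyl carbon (no H) flanked by two carbons.
The molecule carries 3 separate instances of an acetyl/ketone group (-C(=O)CH3) meeting every constraint; each maps to a distinct set of atoms, giving 3 matches.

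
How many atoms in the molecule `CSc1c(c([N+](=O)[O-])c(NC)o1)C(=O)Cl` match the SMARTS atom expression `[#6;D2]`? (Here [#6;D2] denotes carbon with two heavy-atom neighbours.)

The query [#6;D2] means: any carbon bonded to exactly two heavy atoms.
Check the 15 heavy atoms by environment: 1× o (aromatic, D2) → no; 4× c (aromatic, D3) → no; 1× S (D2) → no; 2× C (D1) → no; 1× N (D2) → no; 1× N (charge +1, D3) → no; 1× O (charge -1, D1) → no; 2× O (D1) → no; 1× C (D3) → no; 1× Cl (D1) → no.
No environment satisfies the query, so 0 matching atoms.

0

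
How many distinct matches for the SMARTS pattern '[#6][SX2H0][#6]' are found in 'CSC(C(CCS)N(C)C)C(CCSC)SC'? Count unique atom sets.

3

[#6][SX2H0][#6] is the SMARTS for a thioether: an aliphatic sulfur bridging two carbons with no H on the sulfur.
The molecule carries 3 separate instances of a methylthio ether (-SCH3) meeting every constraint; each maps to a distinct set of atoms, giving 3 matches.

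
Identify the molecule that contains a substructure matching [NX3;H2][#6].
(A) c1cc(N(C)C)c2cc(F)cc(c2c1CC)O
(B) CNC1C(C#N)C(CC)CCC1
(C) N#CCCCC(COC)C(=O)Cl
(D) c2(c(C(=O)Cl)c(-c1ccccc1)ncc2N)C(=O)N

[NX3;H2][#6] describes a trivalent nitrogen with two H attached to carbon (a primary amine).
(A) has a dimethylamino group (-N(CH3)2) but the nitrogen has H0, not H2.
(B) has an N-methylamino group (-NHCH3) but the nitrogen bears two carbons and only one H (H1), not H2.
(C) has a nitrile (-C#N) but the nitrogen is NX1 (triple-bonded), not NX3 with two H.
(D) contains a primary amino group (-NH2), which satisfies every atom and bond constraint.
So the answer is (D).

D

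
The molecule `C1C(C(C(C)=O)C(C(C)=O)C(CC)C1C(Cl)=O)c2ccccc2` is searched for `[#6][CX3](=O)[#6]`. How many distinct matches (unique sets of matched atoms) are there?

2

[#6][CX3](=O)[#6] is the SMARTS for a ketone: a carbonyl carbon (no H) flanked by two carbons.
The molecule carries 2 separate instances of an acetyl/ketone group (-C(=O)CH3) meeting every constraint; each maps to a distinct set of atoms, giving 2 matches.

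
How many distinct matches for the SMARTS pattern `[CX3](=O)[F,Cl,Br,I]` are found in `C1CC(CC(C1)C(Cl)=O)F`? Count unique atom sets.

[CX3](=O)[F,Cl,Br,I] is the SMARTS for an acyl halide: a carbonyl carbon bonded to a halogen.
Exactly one fragment in the molecule meets all constraints, giving 1 match.

1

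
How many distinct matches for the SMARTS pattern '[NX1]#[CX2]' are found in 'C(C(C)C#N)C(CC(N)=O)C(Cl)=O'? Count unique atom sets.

1

[NX1]#[CX2] is the SMARTS for a nitrile: a nitrogen triple-bonded to a two-connected carbon.
Exactly one fragment in the molecule meets all constraints, giving 1 match.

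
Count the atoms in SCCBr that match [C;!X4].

0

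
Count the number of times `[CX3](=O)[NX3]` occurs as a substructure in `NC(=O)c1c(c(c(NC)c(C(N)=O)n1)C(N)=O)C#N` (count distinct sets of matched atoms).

[CX3](=O)[NX3] is the SMARTS for an amide: a carbonyl carbon bonded to a trivalent nitrogen.
The molecule carries 3 separate instances of a primary amide (-C(=O)NH2) meeting every constraint; each maps to a distinct set of atoms, giving 3 matches.

3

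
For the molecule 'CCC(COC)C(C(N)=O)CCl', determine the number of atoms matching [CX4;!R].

7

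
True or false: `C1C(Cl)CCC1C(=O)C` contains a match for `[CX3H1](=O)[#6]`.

False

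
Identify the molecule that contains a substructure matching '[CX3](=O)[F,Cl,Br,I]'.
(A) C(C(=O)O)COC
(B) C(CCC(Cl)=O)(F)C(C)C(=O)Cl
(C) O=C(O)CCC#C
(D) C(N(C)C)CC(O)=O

[CX3](=O)[F,Cl,Br,I] describes a carbonyl carbon bonded to a halogen (an acyl halide).
(A) has a carboxylic acid group (-C(=O)OH) but the carbonyl is bonded to -OH, not to a halogen.
(B) contains an acyl chloride (-C(=O)Cl), which satisfies every atom and bond constraint.
(C) has a carboxylic acid group (-C(=O)OH) but the carbonyl is bonded to -OH, not to a halogen.
(D) has a carboxylic acid group (-C(=O)OH) but the carbonyl is bonded to -OH, not to a halogen.
So the answer is (B).

B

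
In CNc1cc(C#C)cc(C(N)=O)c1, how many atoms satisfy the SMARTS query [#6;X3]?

7

The query [#6;X3] means: any carbon (aromatic or not) with three total connections.
Check the 13 heavy atoms by environment: 6× c (aromatic, X3) → match; 2× N (X3) → no; 1× C (X4) → no; 2× C (X2) → no; 1× C (X3) → match; 1× O (X1) → no.
Summing the matching environments: 6 + 1 = 7 matching atoms.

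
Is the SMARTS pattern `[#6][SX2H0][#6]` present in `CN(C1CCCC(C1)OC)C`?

No

The pattern [#6][SX2H0][#6] describes an aliphatic sulfur bridging two carbons with no H on the sulfur — a thioether.
The closest candidate here is a methoxy ether (-OCH3), but the bridging atom is O, not S. No other fragment satisfies the full query, so there is no match.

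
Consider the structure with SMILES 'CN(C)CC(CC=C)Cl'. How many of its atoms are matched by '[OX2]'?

Check the 9 heavy atoms by environment: 5× C (X4) → no; 1× N (X3) → no; 1× Cl (X1) → no; 2× C (X3) → no.
No environment satisfies the query, so 0 matching atoms.

0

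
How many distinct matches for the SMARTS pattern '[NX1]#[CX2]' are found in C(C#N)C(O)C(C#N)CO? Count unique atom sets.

[NX1]#[CX2] is the SMARTS for a nitrile: a nitrogen triple-bonded to a two-connected carbon.
The molecule carries 2 separate instances of a nitrile (-C#N) meeting every constraint; each maps to a distinct set of atoms, giving 2 matches.

2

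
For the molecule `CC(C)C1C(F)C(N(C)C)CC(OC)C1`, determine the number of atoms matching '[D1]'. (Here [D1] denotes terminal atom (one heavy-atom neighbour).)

6

The query [D1] means: atom with exactly one heavy-atom neighbour (degree 1).
Check the 15 heavy atoms by environment: 5× C (D3) → no; 2× C (D2) → no; 1× O (D2) → no; 5× C (D1) → match; 1× N (D3) → no; 1× F (D1) → match.
Summing the matching environments: 5 + 1 = 6 matching atoms.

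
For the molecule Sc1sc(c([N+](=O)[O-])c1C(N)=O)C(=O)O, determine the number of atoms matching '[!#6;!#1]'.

The query [!#6;!#1] means: not carbon and not hydrogen — any heteroatom.
Check the 15 heavy atoms by environment: 1× s (aromatic) → match; 4× c (aromatic) → no; 2× C → no; 4× O → match; 1× N → match; 1× S → match; 1× N (charge +1) → match; 1× O (charge -1) → match.
Summing the matching environments: 1 + 4 + 1 + 1 + 1 + 1 = 9 matching atoms.

9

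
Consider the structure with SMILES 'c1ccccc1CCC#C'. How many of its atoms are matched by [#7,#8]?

The query [#7,#8] means: nitrogen or oxygen (comma = OR).
Check the 10 heavy atoms by environment: 4× C → no; 6× c (aromatic) → no.
No environment satisfies the query, so 0 matching atoms.

0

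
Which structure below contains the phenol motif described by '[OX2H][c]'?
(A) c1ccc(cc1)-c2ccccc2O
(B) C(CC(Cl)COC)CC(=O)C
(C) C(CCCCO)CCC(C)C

A

[OX2H][c] describes a hydroxyl oxygen attached to an aromatic carbon (a phenol).
(A) contains a hydroxyl group (-OH), which satisfies every atom and bond constraint.
(B) has a methoxy ether (-OCH3) but the oxygen has H0, not H1.
(C) has a hydroxyl group (-OH) but the -OH is on an aliphatic carbon, not an aromatic c.
So the answer is (A).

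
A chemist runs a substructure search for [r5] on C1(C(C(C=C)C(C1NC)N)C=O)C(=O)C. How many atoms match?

5

The query [r5] means: r5 matches atoms in a five-membered ring.
Check the 15 heavy atoms by environment: 5× C (in 5-ring) → match; 6× C (acyclic) → no; 2× O (acyclic) → no; 2× N (acyclic) → no.
That gives 5 matching atoms.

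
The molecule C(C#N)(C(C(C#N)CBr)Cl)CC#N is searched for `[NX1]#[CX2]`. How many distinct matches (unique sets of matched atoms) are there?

[NX1]#[CX2] is the SMARTS for a nitrile: a nitrogen triple-bonded to a two-connected carbon.
The molecule carries 3 separate instances of a nitrile (-C#N) meeting every constraint; each maps to a distinct set of atoms, giving 3 matches.

3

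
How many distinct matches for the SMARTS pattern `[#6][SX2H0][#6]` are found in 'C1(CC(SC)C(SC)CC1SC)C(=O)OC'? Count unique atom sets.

3

[#6][SX2H0][#6] is the SMARTS for a thioether: an aliphatic sulfur bridging two carbons with no H on the sulfur.
The molecule carries 3 separate instances of a methylthio ether (-SCH3) meeting every constraint; each maps to a distinct set of atoms, giving 3 matches.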